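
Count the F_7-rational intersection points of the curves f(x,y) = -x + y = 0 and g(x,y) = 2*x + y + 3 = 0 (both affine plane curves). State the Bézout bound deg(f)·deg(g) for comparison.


Common zeros: {(6, 6)}; count = 1; Bézout bound = 1.

deg(f) = 1, deg(g) = 1, so Bézout bound = 1.
Scan x ∈ F_7. For each x, list the y ∈ F_7 with f(x, y) ≡ 0 and those with g(x, y) ≡ 0 (mod 7); the common zeros in that column are the intersection.
  x = 0: f ≡ 0 at y ∈ {0}; g ≡ 0 at y ∈ {4}; common: ∅.
  x = 1: f ≡ 0 at y ∈ {1}; g ≡ 0 at y ∈ {2}; common: ∅.
  x = 2: f ≡ 0 at y ∈ {2}; g ≡ 0 at y ∈ {0}; common: ∅.
  x = 3: f ≡ 0 at y ∈ {3}; g ≡ 0 at y ∈ {5}; common: ∅.
  x = 4: f ≡ 0 at y ∈ {4}; g ≡ 0 at y ∈ {3}; common: ∅.
  x = 5: f ≡ 0 at y ∈ {5}; g ≡ 0 at y ∈ {1}; common: ∅.
  x = 6: f ≡ 0 at y ∈ {6}; g ≡ 0 at y ∈ {6}; common: {6}.
Collecting: common zeros = {(6, 6)}, so the count is 1.
Comparison with the Bézout bound: 1 ≤ 1 = deg(f)·deg(g), as expected for curves with no common component (the bound is attained).


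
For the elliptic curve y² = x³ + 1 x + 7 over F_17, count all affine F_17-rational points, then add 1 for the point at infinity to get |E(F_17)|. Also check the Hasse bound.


Affine points = {(1, 3), (1, 14), (2, 0), (5, 1), (5, 16), (6, 5), (6, 12), (7, 0), (8, 0), (12, 8), (12, 9)}; affine count = 11; |E(F_17)| = 12.

Discriminant check: Δ ∝ 4a³ + 27b² = 4·1³ + 27·7² = 4·1 + 27·49 ≡ 1 (mod 17). Nonzero ⇒ E is nonsingular.
For each x ∈ F_17, compute rhs = x³ + 1·x + 7 mod 17, then count y ∈ F_17 with y² ≡ rhs.
  x = 0: rhs = 7, matching y values: none (0 points).
  x = 1: rhs = 9, matching y values: 3, 14 (2 points).
  x = 2: rhs = 0, matching y values: 0 (1 points).
  x = 3: rhs = 3, matching y values: none (0 points).
  x = 4: rhs = 7, matching y values: none (0 points).
  x = 5: rhs = 1, matching y values: 1, 16 (2 points).
  x = 6: rhs = 8, matching y values: 5, 12 (2 points).
  x = 7: rhs = 0, matching y values: 0 (1 points).
  x = 8: rhs = 0, matching y values: 0 (1 points).
  x = 9: rhs = 14, matching y values: none (0 points).
  x = 10: rhs = 14, matching y values: none (0 points).
  x = 11: rhs = 6, matching y values: none (0 points).
  x = 12: rhs = 13, matching y values: 8, 9 (2 points).
  x = 13: rhs = 7, matching y values: none (0 points).
  x = 14: rhs = 11, matching y values: none (0 points).
  x = 15: rhs = 14, matching y values: none (0 points).
  x = 16: rhs = 5, matching y values: none (0 points).
Total affine count: 11.
Full point count |E(F_17)| = 11 + 1 = 12.
Hasse bound: |12 − (17+1)| = |-6| = 6 ≤ 2√17 ≈ 8.2462 ✓.


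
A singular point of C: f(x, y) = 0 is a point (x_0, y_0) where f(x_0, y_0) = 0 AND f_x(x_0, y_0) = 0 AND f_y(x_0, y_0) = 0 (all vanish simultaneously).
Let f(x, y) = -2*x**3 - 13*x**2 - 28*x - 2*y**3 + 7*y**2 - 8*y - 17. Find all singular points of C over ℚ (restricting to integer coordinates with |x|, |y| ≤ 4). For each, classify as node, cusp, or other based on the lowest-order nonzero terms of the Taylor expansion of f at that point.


Singular points: {(-2, 1)}; classification: node.

Compute partial derivatives:
  f_x = -6*x**2 - 26*x - 28.
  f_y = -6*y**2 + 14*y - 8.
Scan x_0 ∈ {−4, ..., 4}. For each x_0, f_y(x_0, y) is a polynomial in y; find its integer roots y ∈ {−4, ..., 4}, then test f_x and f at those candidates.
  x = -4: f_y(-4, y) = -6*y**2 + 14*y - 8; vanishes at y ∈ {1}. (-4, 1): f_x = -20 ≠ 0.
  x = -3: f_y(-3, y) = -6*y**2 + 14*y - 8; vanishes at y ∈ {1}. (-3, 1): f_x = -4 ≠ 0.
  x = -2: f_y(-2, y) = -6*y**2 + 14*y - 8; vanishes at y ∈ {1}. (-2, 1): f_x = 0, f = 0 — SINGULAR.
  x = -1: f_y(-1, y) = -6*y**2 + 14*y - 8; vanishes at y ∈ {1}. (-1, 1): f_x = -8 ≠ 0.
  x = 0: f_y(0, y) = -6*y**2 + 14*y - 8; vanishes at y ∈ {1}. (0, 1): f_x = -28 ≠ 0.
  x = 1: f_y(1, y) = -6*y**2 + 14*y - 8; vanishes at y ∈ {1}. (1, 1): f_x = -60 ≠ 0.
  x = 2: f_y(2, y) = -6*y**2 + 14*y - 8; vanishes at y ∈ {1}. (2, 1): f_x = -104 ≠ 0.
  x = 3: f_y(3, y) = -6*y**2 + 14*y - 8; vanishes at y ∈ {1}. (3, 1): f_x = -160 ≠ 0.
  x = 4: f_y(4, y) = -6*y**2 + 14*y - 8; vanishes at y ∈ {1}. (4, 1): f_x = -228 ≠ 0.
Only singular point on the grid: (-2, 1).
Classify: substitute x = -2 + u, y = 1 + v and expand: f = -2*u**3 - u**2 - 2*v**3 + v**2.
No constant or linear terms (consistent with a singular point). Quadratic part: -u**2 + v**2. Cubic part: -2*u**3 - 2*v**3.
The quadratic part v**2 - u**2 = (v − u)(v + u) splits into two distinct linear factors, so there are two distinct tangent lines y − 1 = ±(x − -2) — this is a node (ordinary double point).
Classification: node.


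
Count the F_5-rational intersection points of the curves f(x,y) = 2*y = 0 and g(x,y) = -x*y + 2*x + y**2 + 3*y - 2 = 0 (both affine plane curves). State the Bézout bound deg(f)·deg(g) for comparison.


Common zeros: {(1, 0)}; count = 1; Bézout bound = 2.

deg(f) = 1, deg(g) = 2, so Bézout bound = 2.
Scan x ∈ F_5. For each x, list the y ∈ F_5 with f(x, y) ≡ 0 and those with g(x, y) ≡ 0 (mod 5); the common zeros in that column are the intersection.
  x = 0: f ≡ 0 at y ∈ {0}; g ≡ 0 at y ∈ ∅; common: ∅.
  x = 1: f ≡ 0 at y ∈ {0}; g ≡ 0 at y ∈ {0, 3}; common: {0}.
  x = 2: f ≡ 0 at y ∈ {0}; g ≡ 0 at y ∈ ∅; common: ∅.
  x = 3: f ≡ 0 at y ∈ {0}; g ≡ 0 at y ∈ {1, 4}; common: ∅.
  x = 4: f ≡ 0 at y ∈ {0}; g ≡ 0 at y ∈ ∅; common: ∅.
Collecting: common zeros = {(1, 0)}, so the count is 1.
Comparison with the Bézout bound: 1 ≤ 2 = deg(f)·deg(g), as expected for curves with no common component (the affine F_5-count falls short of the bound because intersections may lie at infinity, over extension fields, or carry multiplicity).


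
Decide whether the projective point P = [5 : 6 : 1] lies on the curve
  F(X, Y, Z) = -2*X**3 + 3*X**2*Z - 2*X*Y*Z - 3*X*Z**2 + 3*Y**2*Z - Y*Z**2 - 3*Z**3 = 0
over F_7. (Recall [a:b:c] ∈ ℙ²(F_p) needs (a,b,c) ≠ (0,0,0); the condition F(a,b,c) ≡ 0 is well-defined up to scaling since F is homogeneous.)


F(5,6,1) ≡ 3 (mod 7); P is NOT on the curve.

Evaluate F(5, 6, 1) term-by-term (mod 7).
  -2*X**3 ↦ -2·125·1·1 = -250
  3*X**2*Z ↦ 3·25·1·1 = 75
  -2*X*Y*Z ↦ -2·5·6·1 = -60
  -3*X*Z**2 ↦ -3·5·1·1 = -15
  3*Y**2*Z ↦ 3·1·36·1 = 108
  -Y*Z**2 ↦ -1·1·6·1 = -6
  -3*Z**3 ↦ -3·1·1·1 = -3
Sum: F(5, 6, 1) = (-250) + (75) + (-60) + (-15) + (108) + (-6) + (-3) = -151.
Reducing mod 7: -151 ≡ 3 (mod 7).
Since F(a, b, c) ≡ 3 ≠ 0 (mod 7), P does NOT lie on the curve.


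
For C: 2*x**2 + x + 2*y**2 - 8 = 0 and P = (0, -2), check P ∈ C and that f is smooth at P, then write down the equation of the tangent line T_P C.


Tangent line at P: x - 8*y - 16 = 0.

Step 1: f(0, -2) = 0, so P lies on C.
Step 2: partial derivatives
  f_x(x, y) = 4*x + 1, f_y(x, y) = 4*y.
  f_x(P) = 1, f_y(P) = -8 (gradient nonzero, so P is smooth).
Step 3: tangent line at P: 1·(x − 0) + -8·(y − -2) = 0.
Expanding: x - 8*y - 16 = 0.


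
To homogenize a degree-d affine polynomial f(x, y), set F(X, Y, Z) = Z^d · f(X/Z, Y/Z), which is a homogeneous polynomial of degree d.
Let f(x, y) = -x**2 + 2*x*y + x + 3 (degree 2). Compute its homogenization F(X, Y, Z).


F(X, Y, Z) = -X**2 + 2*X*Y + X*Z + 3*Z**2

deg(f) = 2.
Substitute x = X/Z, y = Y/Z into f, then multiply by Z^2.
  monomial -1·x^2·y^0 ↦ -1·X^2·Y^0·Z^0.
  monomial 2·x^1·y^1 ↦ 2·X^1·Y^1·Z^0.
  monomial 1·x^1·y^0 ↦ 1·X^1·Y^0·Z^1.
  monomial 3·x^0·y^0 ↦ 3·X^0·Y^0·Z^2.
Collecting: F(X, Y, Z) = -X**2 + 2*X*Y + X*Z + 3*Z**2.


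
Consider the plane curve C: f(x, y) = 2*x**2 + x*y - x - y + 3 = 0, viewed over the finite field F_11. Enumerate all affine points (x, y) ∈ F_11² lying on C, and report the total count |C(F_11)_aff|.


Affine F_11-points: {(0, 3), (2, 2), (3, 2), (4, 8), (5, 10), (6, 6), (7, 10), (8, 6), (9, 8), (10, 3)}; count = 10.

For each of the 121 pairs (x, y) ∈ F_11², evaluate f(x, y) mod 11. Record the zeros.
  x = 0: [0↦3, 1↦2, 2↦1, 3↦0, 4↦10, 5↦9, 6↦8, 7↦7, 8↦6, 9↦5, 10↦4]  zeros at y ∈ {3}
  x = 1: [0↦4, 1↦4, 2↦4, 3↦4, 4↦4, 5↦4, 6↦4, 7↦4, 8↦4, 9↦4, 10↦4]  zeros at y ∈ ∅
  x = 2: [0↦9, 1↦10, 2↦0, 3↦1, 4↦2, 5↦3, 6↦4, 7↦5, 8↦6, 9↦7, 10↦8]  zeros at y ∈ {2}
  x = 3: [0↦7, 1↦9, 2↦0, 3↦2, 4↦4, 5↦6, 6↦8, 7↦10, 8↦1, 9↦3, 10↦5]  zeros at y ∈ {2}
  x = 4: [0↦9, 1↦1, 2↦4, 3↦7, 4↦10, 5↦2, 6↦5, 7↦8, 8↦0, 9↦3, 10↦6]  zeros at y ∈ {8}
  x = 5: [0↦4, 1↦8, 2↦1, 3↦5, 4↦9, 5↦2, 6↦6, 7↦10, 8↦3, 9↦7, 10↦0]  zeros at y ∈ {10}
  x = 6: [0↦3, 1↦8, 2↦2, 3↦7, 4↦1, 5↦6, 6↦0, 7↦5, 8↦10, 9↦4, 10↦9]  zeros at y ∈ {6}
  x = 7: [0↦6, 1↦1, 2↦7, 3↦2, 4↦8, 5↦3, 6↦9, 7↦4, 8↦10, 9↦5, 10↦0]  zeros at y ∈ {10}
  x = 8: [0↦2, 1↦9, 2↦5, 3↦1, 4↦8, 5↦4, 6↦0, 7↦7, 8↦3, 9↦10, 10↦6]  zeros at y ∈ {6}
  x = 9: [0↦2, 1↦10, 2↦7, 3↦4, 4↦1, 5↦9, 6↦6, 7↦3, 8↦0, 9↦8, 10↦5]  zeros at y ∈ {8}
  x = 10: [0↦6, 1↦4, 2↦2, 3↦0, 4↦9, 5↦7, 6↦5, 7↦3, 8↦1, 9↦10, 10↦8]  zeros at y ∈ {3}
Collecting zeros: affine points = {(0, 3), (2, 2), (3, 2), (4, 8), (5, 10), (6, 6), (7, 10), (8, 6), (9, 8), (10, 3)}.
Total count |C(F_11)_aff| = 10.


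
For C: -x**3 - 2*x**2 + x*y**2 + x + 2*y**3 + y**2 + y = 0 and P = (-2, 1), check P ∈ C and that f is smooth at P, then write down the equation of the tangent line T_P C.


Tangent line at P: -2*x + 5*y - 9 = 0.

Step 1: f(-2, 1) = 0, so P lies on C.
Step 2: partial derivatives
  f_x(x, y) = -3*x**2 - 4*x + y**2 + 1, f_y(x, y) = 2*x*y + 6*y**2 + 2*y + 1.
  f_x(P) = -2, f_y(P) = 5 (gradient nonzero, so P is smooth).
Step 3: tangent line at P: -2·(x − -2) + 5·(y − 1) = 0.
Expanding: -2*x + 5*y - 9 = 0.


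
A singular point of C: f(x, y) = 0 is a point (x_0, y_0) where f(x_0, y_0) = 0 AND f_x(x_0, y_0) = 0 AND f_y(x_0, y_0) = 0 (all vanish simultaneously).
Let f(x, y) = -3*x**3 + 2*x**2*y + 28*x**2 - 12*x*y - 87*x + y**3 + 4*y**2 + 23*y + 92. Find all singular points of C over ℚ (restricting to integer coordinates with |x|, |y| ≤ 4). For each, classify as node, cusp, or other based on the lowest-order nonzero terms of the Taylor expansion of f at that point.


Singular points: {(3, -1)}; classification: node.

Compute partial derivatives:
  f_x = -9*x**2 + 4*x*y + 56*x - 12*y - 87.
  f_y = 2*x**2 - 12*x + 3*y**2 + 8*y + 23.
Scan x_0 ∈ {−4, ..., 4}. For each x_0, f_y(x_0, y) is a polynomial in y; find its integer roots y ∈ {−4, ..., 4}, then test f_x and f at those candidates.
  x = -4: f_y(-4, y) = 3*y**2 + 8*y + 103; no integer root y with |y| ≤ 4.
  x = -3: f_y(-3, y) = 3*y**2 + 8*y + 77; no integer root y with |y| ≤ 4.
  x = -2: f_y(-2, y) = 3*y**2 + 8*y + 55; no integer root y with |y| ≤ 4.
  x = -1: f_y(-1, y) = 3*y**2 + 8*y + 37; no integer root y with |y| ≤ 4.
  x = 0: f_y(0, y) = 3*y**2 + 8*y + 23; no integer root y with |y| ≤ 4.
  x = 1: f_y(1, y) = 3*y**2 + 8*y + 13; no integer root y with |y| ≤ 4.
  x = 2: f_y(2, y) = 3*y**2 + 8*y + 7; no integer root y with |y| ≤ 4.
  x = 3: f_y(3, y) = 3*y**2 + 8*y + 5; vanishes at y ∈ {-1}. (3, -1): f_x = 0, f = 0 — SINGULAR.
  x = 4: f_y(4, y) = 3*y**2 + 8*y + 7; no integer root y with |y| ≤ 4.
Only singular point on the grid: (3, -1).
Classify: substitute x = 3 + u, y = -1 + v and expand: f = -3*u**3 + 2*u**2*v - u**2 + v**3 + v**2.
No constant or linear terms (consistent with a singular point). Quadratic part: -u**2 + v**2. Cubic part: -3*u**3 + 2*u**2*v + v**3.
The quadratic part v**2 - u**2 = (v − u)(v + u) splits into two distinct linear factors, so there are two distinct tangent lines y − -1 = ±(x − 3) — this is a node (ordinary double point).
Classification: node.


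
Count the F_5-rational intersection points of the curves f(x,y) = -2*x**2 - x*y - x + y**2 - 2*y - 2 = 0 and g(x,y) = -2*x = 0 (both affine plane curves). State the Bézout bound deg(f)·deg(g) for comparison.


Common zeros: ∅; count = 0; Bézout bound = 2.

deg(f) = 2, deg(g) = 1, so Bézout bound = 2.
Scan x ∈ F_5. For each x, list the y ∈ F_5 with f(x, y) ≡ 0 and those with g(x, y) ≡ 0 (mod 5); the common zeros in that column are the intersection.
  x = 0: f ≡ 0 at y ∈ ∅; g ≡ 0 at y ∈ {0, 1, 2, 3, 4}; common: ∅.
  x = 1: f ≡ 0 at y ∈ {0, 3}; g ≡ 0 at y ∈ ∅; common: ∅.
  x = 2: f ≡ 0 at y ∈ {1, 3}; g ≡ 0 at y ∈ ∅; common: ∅.
  x = 3: f ≡ 0 at y ∈ ∅; g ≡ 0 at y ∈ ∅; common: ∅.
  x = 4: f ≡ 0 at y ∈ ∅; g ≡ 0 at y ∈ ∅; common: ∅.
Collecting: common zeros = ∅, so the count is 0.
Comparison with the Bézout bound: 0 ≤ 2 = deg(f)·deg(g), as expected for curves with no common component (the affine F_5-count falls short of the bound because intersections may lie at infinity, over extension fields, or carry multiplicity).


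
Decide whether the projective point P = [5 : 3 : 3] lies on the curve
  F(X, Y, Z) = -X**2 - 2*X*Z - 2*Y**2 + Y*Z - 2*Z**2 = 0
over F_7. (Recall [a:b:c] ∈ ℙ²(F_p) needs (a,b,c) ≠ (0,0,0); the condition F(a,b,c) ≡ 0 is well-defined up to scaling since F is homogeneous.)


F(5,3,3) ≡ 2 (mod 7); P is NOT on the curve.

Evaluate F(5, 3, 3) term-by-term (mod 7).
  -X**2 ↦ -1·25·1·1 = -25
  -2*X*Z ↦ -2·5·1·3 = -30
  -2*Y**2 ↦ -2·1·9·1 = -18
  Y*Z ↦ 1·1·3·3 = 9
  -2*Z**2 ↦ -2·1·1·9 = -18
Sum: F(5, 3, 3) = (-25) + (-30) + (-18) + (9) + (-18) = -82.
Reducing mod 7: -82 ≡ 2 (mod 7).
Since F(a, b, c) ≡ 2 ≠ 0 (mod 7), P does NOT lie on the curve.


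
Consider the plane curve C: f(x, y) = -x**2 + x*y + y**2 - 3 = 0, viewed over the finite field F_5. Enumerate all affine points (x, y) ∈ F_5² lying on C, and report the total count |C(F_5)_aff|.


Affine F_5-points: ∅; count = 0.

For each of the 25 pairs (x, y) ∈ F_5², evaluate f(x, y) mod 5. Record the zeros.
  x = 0: [0↦2, 1↦3, 2↦1, 3↦1, 4↦3]  zeros at y ∈ ∅
  x = 1: [0↦1, 1↦3, 2↦2, 3↦3, 4↦1]  zeros at y ∈ ∅
  x = 2: [0↦3, 1↦1, 2↦1, 3↦3, 4↦2]  zeros at y ∈ ∅
  x = 3: [0↦3, 1↦2, 2↦3, 3↦1, 4↦1]  zeros at y ∈ ∅
  x = 4: [0↦1, 1↦1, 2↦3, 3↦2, 4↦3]  zeros at y ∈ ∅
Collecting zeros: affine points = ∅.
Total count |C(F_5)_aff| = 0.


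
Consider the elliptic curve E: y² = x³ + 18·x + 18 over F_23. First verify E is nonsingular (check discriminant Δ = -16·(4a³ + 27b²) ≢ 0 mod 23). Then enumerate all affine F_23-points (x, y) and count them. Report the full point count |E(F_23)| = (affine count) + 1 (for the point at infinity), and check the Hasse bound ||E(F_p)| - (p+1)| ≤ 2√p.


Affine points = {(0, 8), (0, 15), (2, 4), (2, 19), (4, 4), (4, 19), (5, 7), (5, 16), (7, 2), (7, 21), (9, 9), (9, 14), (10, 5), (10, 18), (11, 11), (11, 12), (14, 1), (14, 22), (15, 11), (15, 12), (16, 3), (16, 20), (17, 4), (17, 19), (20, 11), (20, 12)}; affine count = 26; |E(F_23)| = 27.

Discriminant check: Δ ∝ 4a³ + 27b² = 4·18³ + 27·18² = 4·5832 + 27·324 ≡ 14 (mod 23). Nonzero ⇒ E is nonsingular.
For each x ∈ F_23, compute rhs = x³ + 18·x + 18 mod 23, then count y ∈ F_23 with y² ≡ rhs.
  x = 0: rhs = 18, matching y values: 8, 15 (2 points).
  x = 1: rhs = 14, matching y values: none (0 points).
  x = 2: rhs = 16, matching y values: 4, 19 (2 points).
  x = 3: rhs = 7, matching y values: none (0 points).
  x = 4: rhs = 16, matching y values: 4, 19 (2 points).
  x = 5: rhs = 3, matching y values: 7, 16 (2 points).
  x = 6: rhs = 20, matching y values: none (0 points).
  x = 7: rhs = 4, matching y values: 2, 21 (2 points).
  x = 8: rhs = 7, matching y values: none (0 points).
  x = 9: rhs = 12, matching y values: 9, 14 (2 points).
  x = 10: rhs = 2, matching y values: 5, 18 (2 points).
  x = 11: rhs = 6, matching y values: 11, 12 (2 points).
  x = 12: rhs = 7, matching y values: none (0 points).
  x = 13: rhs = 11, matching y values: none (0 points).
  x = 14: rhs = 1, matching y values: 1, 22 (2 points).
  x = 15: rhs = 6, matching y values: 11, 12 (2 points).
  x = 16: rhs = 9, matching y values: 3, 20 (2 points).
  x = 17: rhs = 16, matching y values: 4, 19 (2 points).
  x = 18: rhs = 10, matching y values: none (0 points).
  x = 19: rhs = 20, matching y values: none (0 points).
  x = 20: rhs = 6, matching y values: 11, 12 (2 points).
  x = 21: rhs = 20, matching y values: none (0 points).
  x = 22: rhs = 22, matching y values: none (0 points).
Total affine count: 26.
Full point count |E(F_23)| = 26 + 1 = 27.
Hasse bound: |27 − (23+1)| = |3| = 3 ≤ 2√23 ≈ 9.5917 ✓.


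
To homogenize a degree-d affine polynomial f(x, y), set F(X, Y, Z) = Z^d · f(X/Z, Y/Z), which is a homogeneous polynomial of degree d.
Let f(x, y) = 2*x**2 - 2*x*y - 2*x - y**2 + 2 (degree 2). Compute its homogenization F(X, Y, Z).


F(X, Y, Z) = 2*X**2 - 2*X*Y - 2*X*Z - Y**2 + 2*Z**2

deg(f) = 2.
Substitute x = X/Z, y = Y/Z into f, then multiply by Z^2.
  monomial 2·x^2·y^0 ↦ 2·X^2·Y^0·Z^0.
  monomial -2·x^1·y^1 ↦ -2·X^1·Y^1·Z^0.
  monomial -2·x^1·y^0 ↦ -2·X^1·Y^0·Z^1.
  monomial -1·x^0·y^2 ↦ -1·X^0·Y^2·Z^0.
  monomial 2·x^0·y^0 ↦ 2·X^0·Y^0·Z^2.
Collecting: F(X, Y, Z) = 2*X**2 - 2*X*Y - 2*X*Z - Y**2 + 2*Z**2.


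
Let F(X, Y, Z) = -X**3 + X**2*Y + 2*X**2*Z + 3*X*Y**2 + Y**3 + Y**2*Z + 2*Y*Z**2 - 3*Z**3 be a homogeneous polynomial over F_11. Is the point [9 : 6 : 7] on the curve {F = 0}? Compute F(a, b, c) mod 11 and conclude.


F(9,6,7) ≡ 9 (mod 11); P is NOT on the curve.

Evaluate F(9, 6, 7) term-by-term (mod 11).
  -X**3 ↦ -1·729·1·1 = -729
  X**2*Y ↦ 1·81·6·1 = 486
  2*X**2*Z ↦ 2·81·1·7 = 1134
  3*X*Y**2 ↦ 3·9·36·1 = 972
  Y**3 ↦ 1·1·216·1 = 216
  Y**2*Z ↦ 1·1·36·7 = 252
  2*Y*Z**2 ↦ 2·1·6·49 = 588
  -3*Z**3 ↦ -3·1·1·343 = -1029
Sum: F(9, 6, 7) = (-729) + (486) + (1134) + (972) + (216) + (252) + (588) + (-1029) = 1890.
Reducing mod 11: 1890 ≡ 9 (mod 11).
Since F(a, b, c) ≡ 9 ≠ 0 (mod 11), P does NOT lie on the curve.


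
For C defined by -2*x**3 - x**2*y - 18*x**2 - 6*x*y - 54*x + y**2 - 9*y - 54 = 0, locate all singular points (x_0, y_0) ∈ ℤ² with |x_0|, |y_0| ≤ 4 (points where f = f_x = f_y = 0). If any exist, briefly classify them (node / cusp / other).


Singular points: {(-3, 0)}; classification: cusp.

Compute partial derivatives:
  f_x = -6*x**2 - 2*x*y - 36*x - 6*y - 54.
  f_y = -x**2 - 6*x + 2*y - 9.
Scan x_0 ∈ {−4, ..., 4}. For each x_0, f_y(x_0, y) is a polynomial in y; find its integer roots y ∈ {−4, ..., 4}, then test f_x and f at those candidates.
  x = -4: f_y(-4, y) = 2*y - 1; no integer root y with |y| ≤ 4.
  x = -3: f_y(-3, y) = 2*y; vanishes at y ∈ {0}. (-3, 0): f_x = 0, f = 0 — SINGULAR.
  x = -2: f_y(-2, y) = 2*y - 1; no integer root y with |y| ≤ 4.
  x = -1: f_y(-1, y) = 2*y - 4; vanishes at y ∈ {2}. (-1, 2): f_x = -32 ≠ 0.
  x = 0: f_y(0, y) = 2*y - 9; no integer root y with |y| ≤ 4.
  x = 1: f_y(1, y) = 2*y - 16; no integer root y with |y| ≤ 4.
  x = 2: f_y(2, y) = 2*y - 25; no integer root y with |y| ≤ 4.
  x = 3: f_y(3, y) = 2*y - 36; no integer root y with |y| ≤ 4.
  x = 4: f_y(4, y) = 2*y - 49; no integer root y with |y| ≤ 4.
Only singular point on the grid: (-3, 0).
Classify: substitute x = -3 + u, y = 0 + v and expand: f = -2*u**3 - u**2*v + v**2.
No constant or linear terms (consistent with a singular point). Quadratic part: v**2. Cubic part: -2*u**3 - u**2*v.
The quadratic part v**2 is a perfect square, so there is a single (double) tangent line v = 0, i.e. y = 0. Restricting the cubic part to that line (v = 0) leaves -2*u**3 ≠ 0, so f is not divisible by v and the branch is v² ≈ 2*u**3 to lowest order — this is a cusp.
Classification: cusp.


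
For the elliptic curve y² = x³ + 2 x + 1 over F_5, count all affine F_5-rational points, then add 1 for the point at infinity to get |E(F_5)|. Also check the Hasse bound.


Affine points = {(0, 1), (0, 4), (1, 2), (1, 3), (3, 2), (3, 3)}; affine count = 6; |E(F_5)| = 7.

Discriminant check: Δ ∝ 4a³ + 27b² = 4·2³ + 27·1² = 4·8 + 27·1 ≡ 4 (mod 5). Nonzero ⇒ E is nonsingular.
For each x ∈ F_5, compute rhs = x³ + 2·x + 1 mod 5, then count y ∈ F_5 with y² ≡ rhs.
  x = 0: rhs = 1, matching y values: 1, 4 (2 points).
  x = 1: rhs = 4, matching y values: 2, 3 (2 points).
  x = 2: rhs = 3, matching y values: none (0 points).
  x = 3: rhs = 4, matching y values: 2, 3 (2 points).
  x = 4: rhs = 3, matching y values: none (0 points).
Total affine count: 6.
Full point count |E(F_5)| = 6 + 1 = 7.
Hasse bound: |7 − (5+1)| = |1| = 1 ≤ 2√5 ≈ 4.4721 ✓.


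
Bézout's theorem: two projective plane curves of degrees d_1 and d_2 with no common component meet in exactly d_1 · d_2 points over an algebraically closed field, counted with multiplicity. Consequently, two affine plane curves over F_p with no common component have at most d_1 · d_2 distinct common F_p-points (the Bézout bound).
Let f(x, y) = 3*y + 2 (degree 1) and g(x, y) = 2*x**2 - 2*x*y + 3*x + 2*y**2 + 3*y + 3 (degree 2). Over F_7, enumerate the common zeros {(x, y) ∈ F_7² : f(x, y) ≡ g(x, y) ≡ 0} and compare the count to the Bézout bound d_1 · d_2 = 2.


Common zeros: ∅; count = 0; Bézout bound = 2.

deg(f) = 1, deg(g) = 2, so Bézout bound = 2.
Scan x ∈ F_7. For each x, list the y ∈ F_7 with f(x, y) ≡ 0 and those with g(x, y) ≡ 0 (mod 7); the common zeros in that column are the intersection.
  x = 0: f ≡ 0 at y ∈ {4}; g ≡ 0 at y ∈ ∅; common: ∅.
  x = 1: f ≡ 0 at y ∈ {4}; g ≡ 0 at y ∈ {5}; common: ∅.
  x = 2: f ≡ 0 at y ∈ {4}; g ≡ 0 at y ∈ ∅; common: ∅.
  x = 3: f ≡ 0 at y ∈ {4}; g ≡ 0 at y ∈ {6}; common: ∅.
  x = 4: f ≡ 0 at y ∈ {4}; g ≡ 0 at y ∈ ∅; common: ∅.
  x = 5: f ≡ 0 at y ∈ {4}; g ≡ 0 at y ∈ {1, 6}; common: ∅.
  x = 6: f ≡ 0 at y ∈ {4}; g ≡ 0 at y ∈ {3, 5}; common: ∅.
Collecting: common zeros = ∅, so the count is 0.
Comparison with the Bézout bound: 0 ≤ 2 = deg(f)·deg(g), as expected for curves with no common component (the affine F_7-count falls short of the bound because intersections may lie at infinity, over extension fields, or carry multiplicity).


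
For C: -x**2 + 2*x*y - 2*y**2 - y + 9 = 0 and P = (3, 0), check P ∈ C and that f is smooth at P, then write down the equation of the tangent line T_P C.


Tangent line at P: -6*x + 5*y + 18 = 0.

Step 1: f(3, 0) = 0, so P lies on C.
Step 2: partial derivatives
  f_x(x, y) = -2*x + 2*y, f_y(x, y) = 2*x - 4*y - 1.
  f_x(P) = -6, f_y(P) = 5 (gradient nonzero, so P is smooth).
Step 3: tangent line at P: -6·(x − 3) + 5·(y − 0) = 0.
Expanding: -6*x + 5*y + 18 = 0.


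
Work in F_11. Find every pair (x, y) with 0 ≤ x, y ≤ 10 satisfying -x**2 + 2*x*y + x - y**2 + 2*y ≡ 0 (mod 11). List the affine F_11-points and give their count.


Affine F_11-points: {(0, 0), (0, 2), (1, 0), (1, 4), (5, 2), (5, 10), (7, 8), (8, 3), (8, 4), (10, 3), (10, 8)}; count = 11.

For each of the 121 pairs (x, y) ∈ F_11², evaluate f(x, y) mod 11. Record the zeros.
  x = 0: [0↦0, 1↦1, 2↦0, 3↦8, 4↦3, 5↦7, 6↦9, 7↦9, 8↦7, 9↦3, 10↦8]  zeros at y ∈ {0, 2}
  x = 1: [0↦0, 1↦3, 2↦4, 3↦3, 4↦0, 5↦6, 6↦10, 7↦1, 8↦1, 9↦10, 10↦6]  zeros at y ∈ {0, 4}
  x = 2: [0↦9, 1↦3, 2↦6, 3↦7, 4↦6, 5↦3, 6↦9, 7↦2, 8↦4, 9↦4, 10↦2]  zeros at y ∈ ∅
  x = 3: [0↦5, 1↦1, 2↦6, 3↦9, 4↦10, 5↦9, 6↦6, 7↦1, 8↦5, 9↦7, 10↦7]  zeros at y ∈ ∅
  x = 4: [0↦10, 1↦8, 2↦4, 3↦9, 4↦1, 5↦2, 6↦1, 7↦9, 8↦4, 9↦8, 10↦10]  zeros at y ∈ ∅
  x = 5: [0↦2, 1↦2, 2↦0, 3↦7, 4↦1, 5↦4, 6↦5, 7↦4, 8↦1, 9↦7, 10↦0]  zeros at y ∈ {2, 10}
  x = 6: [0↦3, 1↦5, 2↦5, 3↦3, 4↦10, 5↦4, 6↦7, 7↦8, 8↦7, 9↦4, 10↦10]  zeros at y ∈ ∅
  x = 7: [0↦2, 1↦6, 2↦8, 3↦8, 4↦6, 5↦2, 6↦7, 7↦10, 8↦0, 9↦10, 10↦7]  zeros at y ∈ {8}
  x = 8: [0↦10, 1↦5, 2↦9, 3↦0, 4↦0, 5↦9, 6↦5, 7↦10, 8↦2, 9↦3, 10↦2]  zeros at y ∈ {3, 4}
  x = 9: [0↦5, 1↦2, 2↦8, 3↦1, 4↦3, 5↦3, 6↦1, 7↦8, 8↦2, 9↦5, 10↦6]  zeros at y ∈ ∅
  x = 10: [0↦9, 1↦8, 2↦5, 3↦0, 4↦4, 5↦6, 6↦6, 7↦4, 8↦0, 9↦5, 10↦8]  zeros at y ∈ {3, 8}
Collecting zeros: affine points = {(0, 0), (0, 2), (1, 0), (1, 4), (5, 2), (5, 10), (7, 8), (8, 3), (8, 4), (10, 3), (10, 8)}.
Total count |C(F_11)_aff| = 11.


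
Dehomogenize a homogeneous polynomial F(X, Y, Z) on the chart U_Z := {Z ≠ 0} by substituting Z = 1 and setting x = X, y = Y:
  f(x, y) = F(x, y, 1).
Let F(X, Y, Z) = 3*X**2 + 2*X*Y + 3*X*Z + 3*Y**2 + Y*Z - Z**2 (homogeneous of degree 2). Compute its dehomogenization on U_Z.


f(x, y) = 3*x**2 + 2*x*y + 3*x + 3*y**2 + y - 1

On U_Z we set Z = 1. Each monomial c·X^i·Y^j·Z^k in F becomes c·x^i·y^j·1^k = c·x^i·y^j.
Substituting Z = 1: F(X, Y, 1) = 3*x**2 + 2*x*y + 3*x + 3*y**2 + y - 1.
Note: deg(f) ≤ deg(F) = 2; strict inequality happens when F is divisible by Z (lost terms).


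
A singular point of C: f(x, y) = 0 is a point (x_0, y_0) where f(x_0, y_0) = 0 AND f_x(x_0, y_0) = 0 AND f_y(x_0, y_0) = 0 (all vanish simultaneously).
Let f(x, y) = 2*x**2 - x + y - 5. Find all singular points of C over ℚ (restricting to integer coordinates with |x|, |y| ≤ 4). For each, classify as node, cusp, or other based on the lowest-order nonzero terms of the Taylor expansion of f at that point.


No singular points in the scanned grid; C is smooth there.

Compute partial derivatives:
  f_x = 4*x - 1.
  f_y = 1.
f_y = 1 is a nonzero constant, so f_y never vanishes: no point (x, y) can satisfy f = f_x = f_y = 0. In particular no (x, y) ∈ {−4, ..., 4}² is singular; the curve is smooth.


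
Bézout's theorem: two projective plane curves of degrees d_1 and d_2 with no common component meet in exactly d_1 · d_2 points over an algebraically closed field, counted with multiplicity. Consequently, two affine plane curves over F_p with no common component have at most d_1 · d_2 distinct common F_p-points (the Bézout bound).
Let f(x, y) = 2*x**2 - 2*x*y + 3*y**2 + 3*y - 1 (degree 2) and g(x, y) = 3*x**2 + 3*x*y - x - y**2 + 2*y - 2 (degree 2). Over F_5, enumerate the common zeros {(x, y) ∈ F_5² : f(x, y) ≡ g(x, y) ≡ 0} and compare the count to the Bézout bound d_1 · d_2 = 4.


Common zeros: {(0, 3)}; count = 1; Bézout bound = 4.

deg(f) = 2, deg(g) = 2, so Bézout bound = 4.
Scan x ∈ F_5. For each x, list the y ∈ F_5 with f(x, y) ≡ 0 and those with g(x, y) ≡ 0 (mod 5); the common zeros in that column are the intersection.
  x = 0: f ≡ 0 at y ∈ {1, 3}; g ≡ 0 at y ∈ {3, 4}; common: {3}.
  x = 1: f ≡ 0 at y ∈ {1, 2}; g ≡ 0 at y ∈ {0}; common: ∅.
  x = 2: f ≡ 0 at y ∈ ∅; g ≡ 0 at y ∈ {1, 2}; common: ∅.
  x = 3: f ≡ 0 at y ∈ {3}; g ≡ 0 at y ∈ {2, 4}; common: ∅.
  x = 4: f ≡ 0 at y ∈ ∅; g ≡ 0 at y ∈ {1, 3}; common: ∅.
Collecting: common zeros = {(0, 3)}, so the count is 1.
Comparison with the Bézout bound: 1 ≤ 4 = deg(f)·deg(g), as expected for curves with no common component (the affine F_5-count falls short of the bound because intersections may lie at infinity, over extension fields, or carry multiplicity).


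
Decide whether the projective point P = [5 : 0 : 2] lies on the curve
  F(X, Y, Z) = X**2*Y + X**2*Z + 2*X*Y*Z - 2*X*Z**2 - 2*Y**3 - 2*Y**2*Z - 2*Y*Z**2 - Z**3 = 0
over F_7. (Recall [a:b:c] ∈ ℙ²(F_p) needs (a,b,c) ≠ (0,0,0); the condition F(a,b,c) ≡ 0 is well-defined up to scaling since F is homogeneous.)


F(5,0,2) ≡ 2 (mod 7); P is NOT on the curve.

Evaluate F(5, 0, 2) term-by-term (mod 7).
  X**2*Y ↦ 1·25·0·1 = 0
  X**2*Z ↦ 1·25·1·2 = 50
  2*X*Y*Z ↦ 2·5·0·2 = 0
  -2*X*Z**2 ↦ -2·5·1·4 = -40
  -2*Y**3 ↦ -2·1·0·1 = 0
  -2*Y**2*Z ↦ -2·1·0·2 = 0
  -2*Y*Z**2 ↦ -2·1·0·4 = 0
  -Z**3 ↦ -1·1·1·8 = -8
Sum: F(5, 0, 2) = (0) + (50) + (0) + (-40) + (0) + (0) + (0) + (-8) = 2.
Reducing mod 7: 2 ≡ 2 (mod 7).
Since F(a, b, c) ≡ 2 ≠ 0 (mod 7), P does NOT lie on the curve.


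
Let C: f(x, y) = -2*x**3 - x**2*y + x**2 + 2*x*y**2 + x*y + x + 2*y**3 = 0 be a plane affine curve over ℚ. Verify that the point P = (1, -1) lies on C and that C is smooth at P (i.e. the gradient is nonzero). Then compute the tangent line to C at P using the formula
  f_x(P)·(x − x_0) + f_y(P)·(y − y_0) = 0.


Tangent line at P: 2*y + 2 = 0.

Step 1: f(1, -1) = 0, so P lies on C.
Step 2: partial derivatives
  f_x(x, y) = -6*x**2 - 2*x*y + 2*x + 2*y**2 + y + 1, f_y(x, y) = -x**2 + 4*x*y + x + 6*y**2.
  f_x(P) = 0, f_y(P) = 2 (gradient nonzero, so P is smooth).
Step 3: tangent line at P: 0·(x − 1) + 2·(y − -1) = 0.
Expanding: 2*y + 2 = 0.


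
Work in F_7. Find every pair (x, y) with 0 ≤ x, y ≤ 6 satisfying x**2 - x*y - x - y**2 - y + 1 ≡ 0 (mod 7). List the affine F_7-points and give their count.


Affine F_7-points: {(1, 2), (1, 3), (2, 2), (3, 0), (3, 3), (4, 1), (5, 0), (5, 1)}; count = 8.

For each of the 49 pairs (x, y) ∈ F_7², evaluate f(x, y) mod 7. Record the zeros.
  x = 0: [0↦1, 1↦6, 2↦2, 3↦3, 4↦2, 5↦6, 6↦1]  zeros at y ∈ ∅
  x = 1: [0↦1, 1↦5, 2↦0, 3↦0, 4↦5, 5↦1, 6↦2]  zeros at y ∈ {2, 3}
  x = 2: [0↦3, 1↦6, 2↦0, 3↦6, 4↦3, 5↦5, 6↦5]  zeros at y ∈ {2}
  x = 3: [0↦0, 1↦2, 2↦2, 3↦0, 4↦3, 5↦4, 6↦3]  zeros at y ∈ {0, 3}
  x = 4: [0↦6, 1↦0, 2↦6, 3↦3, 4↦5, 5↦5, 6↦3]  zeros at y ∈ {1}
  x = 5: [0↦0, 1↦0, 2↦5, 3↦1, 4↦2, 5↦1, 6↦5]  zeros at y ∈ {0, 1}
  x = 6: [0↦3, 1↦2, 2↦6, 3↦1, 4↦1, 5↦6, 6↦2]  zeros at y ∈ ∅
Collecting zeros: affine points = {(1, 2), (1, 3), (2, 2), (3, 0), (3, 3), (4, 1), (5, 0), (5, 1)}.
Total count |C(F_7)_aff| = 8.


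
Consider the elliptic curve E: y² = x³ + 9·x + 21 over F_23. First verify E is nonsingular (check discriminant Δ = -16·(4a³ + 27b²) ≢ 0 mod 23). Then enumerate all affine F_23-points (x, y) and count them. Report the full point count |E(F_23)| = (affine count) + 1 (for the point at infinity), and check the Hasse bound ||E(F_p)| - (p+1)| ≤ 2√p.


Affine points = {(1, 10), (1, 13), (2, 1), (2, 22), (3, 11), (3, 12), (4, 11), (4, 12), (7, 6), (7, 17), (9, 7), (9, 16), (11, 5), (11, 18), (13, 9), (13, 14), (14, 4), (14, 19), (15, 9), (15, 14), (16, 11), (16, 12), (17, 2), (17, 21), (18, 9), (18, 14), (19, 6), (19, 17), (20, 6), (20, 17), (21, 8), (21, 15)}; affine count = 32; |E(F_23)| = 33.

Discriminant check: Δ ∝ 4a³ + 27b² = 4·9³ + 27·21² = 4·729 + 27·441 ≡ 11 (mod 23). Nonzero ⇒ E is nonsingular.
For each x ∈ F_23, compute rhs = x³ + 9·x + 21 mod 23, then count y ∈ F_23 with y² ≡ rhs.
  x = 0: rhs = 21, matching y values: none (0 points).
  x = 1: rhs = 8, matching y values: 10, 13 (2 points).
  x = 2: rhs = 1, matching y values: 1, 22 (2 points).
  x = 3: rhs = 6, matching y values: 11, 12 (2 points).
  x = 4: rhs = 6, matching y values: 11, 12 (2 points).
  x = 5: rhs = 7, matching y values: none (0 points).
  x = 6: rhs = 15, matching y values: none (0 points).
  x = 7: rhs = 13, matching y values: 6, 17 (2 points).
  x = 8: rhs = 7, matching y values: none (0 points).
  x = 9: rhs = 3, matching y values: 7, 16 (2 points).
  x = 10: rhs = 7, matching y values: none (0 points).
  x = 11: rhs = 2, matching y values: 5, 18 (2 points).
  x = 12: rhs = 17, matching y values: none (0 points).
  x = 13: rhs = 12, matching y values: 9, 14 (2 points).
  x = 14: rhs = 16, matching y values: 4, 19 (2 points).
  x = 15: rhs = 12, matching y values: 9, 14 (2 points).
  x = 16: rhs = 6, matching y values: 11, 12 (2 points).
  x = 17: rhs = 4, matching y values: 2, 21 (2 points).
  x = 18: rhs = 12, matching y values: 9, 14 (2 points).
  x = 19: rhs = 13, matching y values: 6, 17 (2 points).
  x = 20: rhs = 13, matching y values: 6, 17 (2 points).
  x = 21: rhs = 18, matching y values: 8, 15 (2 points).
  x = 22: rhs = 11, matching y values: none (0 points).
Total affine count: 32.
Full point count |E(F_23)| = 32 + 1 = 33.
Hasse bound: |33 − (23+1)| = |9| = 9 ≤ 2√23 ≈ 9.5917 ✓.


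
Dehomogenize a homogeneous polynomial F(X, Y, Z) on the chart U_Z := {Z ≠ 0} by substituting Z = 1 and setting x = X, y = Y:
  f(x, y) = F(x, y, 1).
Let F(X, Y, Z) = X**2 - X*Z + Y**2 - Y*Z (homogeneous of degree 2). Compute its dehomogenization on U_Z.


f(x, y) = x**2 - x + y**2 - y

On U_Z we set Z = 1. Each monomial c·X^i·Y^j·Z^k in F becomes c·x^i·y^j·1^k = c·x^i·y^j.
Substituting Z = 1: F(X, Y, 1) = x**2 - x + y**2 - y.
Note: deg(f) ≤ deg(F) = 2; strict inequality happens when F is divisible by Z (lost terms).


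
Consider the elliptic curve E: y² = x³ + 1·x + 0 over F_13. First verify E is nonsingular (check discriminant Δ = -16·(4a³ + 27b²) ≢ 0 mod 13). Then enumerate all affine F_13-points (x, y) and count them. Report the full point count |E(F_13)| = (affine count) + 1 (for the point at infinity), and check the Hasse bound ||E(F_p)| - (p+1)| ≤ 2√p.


Affine points = {(0, 0), (2, 6), (2, 7), (3, 2), (3, 11), (4, 4), (4, 9), (5, 0), (6, 1), (6, 12), (7, 5), (7, 8), (8, 0), (9, 6), (9, 7), (10, 3), (10, 10), (11, 4), (11, 9)}; affine count = 19; |E(F_13)| = 20.

Discriminant check: Δ ∝ 4a³ + 27b² = 4·1³ + 27·0² = 4·1 + 27·0 ≡ 4 (mod 13). Nonzero ⇒ E is nonsingular.
For each x ∈ F_13, compute rhs = x³ + 1·x + 0 mod 13, then count y ∈ F_13 with y² ≡ rhs.
  x = 0: rhs = 0, matching y values: 0 (1 points).
  x = 1: rhs = 2, matching y values: none (0 points).
  x = 2: rhs = 10, matching y values: 6, 7 (2 points).
  x = 3: rhs = 4, matching y values: 2, 11 (2 points).
  x = 4: rhs = 3, matching y values: 4, 9 (2 points).
  x = 5: rhs = 0, matching y values: 0 (1 points).
  x = 6: rhs = 1, matching y values: 1, 12 (2 points).
  x = 7: rhs = 12, matching y values: 5, 8 (2 points).
  x = 8: rhs = 0, matching y values: 0 (1 points).
  x = 9: rhs = 10, matching y values: 6, 7 (2 points).
  x = 10: rhs = 9, matching y values: 3, 10 (2 points).
  x = 11: rhs = 3, matching y values: 4, 9 (2 points).
  x = 12: rhs = 11, matching y values: none (0 points).
Total affine count: 19.
Full point count |E(F_13)| = 19 + 1 = 20.
Hasse bound: |20 − (13+1)| = |6| = 6 ≤ 2√13 ≈ 7.2111 ✓.


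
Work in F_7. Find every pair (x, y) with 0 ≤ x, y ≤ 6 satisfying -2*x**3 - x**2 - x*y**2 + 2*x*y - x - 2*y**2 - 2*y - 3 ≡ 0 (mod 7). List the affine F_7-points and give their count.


Affine F_7-points: {(0, 1), (0, 5), (1, 0), (3, 1), (3, 4), (5, 3)}; count = 6.

For each of the 49 pairs (x, y) ∈ F_7², evaluate f(x, y) mod 7. Record the zeros.
  x = 0: [0↦4, 1↦0, 2↦6, 3↦1, 4↦6, 5↦0, 6↦4]  zeros at y ∈ {1, 5}
  x = 1: [0↦0, 1↦4, 2↦2, 3↦1, 4↦1, 5↦2, 6↦4]  zeros at y ∈ {0}
  x = 2: [0↦3, 1↦1, 2↦5, 3↦1, 4↦3, 5↦4, 6↦4]  zeros at y ∈ ∅
  x = 3: [0↦1, 1↦0, 2↦3, 3↦3, 4↦0, 5↦1, 6↦6]  zeros at y ∈ {1, 4}
  x = 4: [0↦3, 1↦3, 2↦5, 3↦2, 4↦1, 5↦2, 6↦5]  zeros at y ∈ ∅
  x = 5: [0↦4, 1↦5, 2↦6, 3↦0, 4↦1, 5↦2, 6↦3]  zeros at y ∈ {3}
  x = 6: [0↦6, 1↦1, 2↦1, 3↦6, 4↦2, 5↦3, 6↦2]  zeros at y ∈ ∅
Collecting zeros: affine points = {(0, 1), (0, 5), (1, 0), (3, 1), (3, 4), (5, 3)}.
Total count |C(F_7)_aff| = 6.


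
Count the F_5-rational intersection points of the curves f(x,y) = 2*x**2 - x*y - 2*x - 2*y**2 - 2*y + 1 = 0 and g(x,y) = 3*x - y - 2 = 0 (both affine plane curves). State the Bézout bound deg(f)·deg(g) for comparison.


Common zeros: {(3, 2), (4, 0)}; count = 2; Bézout bound = 2.

deg(f) = 2, deg(g) = 1, so Bézout bound = 2.
Scan x ∈ F_5. For each x, list the y ∈ F_5 with f(x, y) ≡ 0 and those with g(x, y) ≡ 0 (mod 5); the common zeros in that column are the intersection.
  x = 0: f ≡ 0 at y ∈ ∅; g ≡ 0 at y ∈ {3}; common: ∅.
  x = 1: f ≡ 0 at y ∈ ∅; g ≡ 0 at y ∈ {1}; common: ∅.
  x = 2: f ≡ 0 at y ∈ {0, 3}; g ≡ 0 at y ∈ {4}; common: ∅.
  x = 3: f ≡ 0 at y ∈ {2, 3}; g ≡ 0 at y ∈ {2}; common: {2}.
  x = 4: f ≡ 0 at y ∈ {0, 2}; g ≡ 0 at y ∈ {0}; common: {0}.
Collecting: common zeros = {(3, 2), (4, 0)}, so the count is 2.
Comparison with the Bézout bound: 2 ≤ 2 = deg(f)·deg(g), as expected for curves with no common component (the bound is attained).


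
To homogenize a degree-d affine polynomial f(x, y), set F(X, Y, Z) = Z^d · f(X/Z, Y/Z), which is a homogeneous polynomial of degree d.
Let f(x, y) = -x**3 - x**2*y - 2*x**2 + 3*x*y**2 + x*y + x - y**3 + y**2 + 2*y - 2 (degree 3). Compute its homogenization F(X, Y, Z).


F(X, Y, Z) = -X**3 - X**2*Y - 2*X**2*Z + 3*X*Y**2 + X*Y*Z + X*Z**2 - Y**3 + Y**2*Z + 2*Y*Z**2 - 2*Z**3

deg(f) = 3.
Substitute x = X/Z, y = Y/Z into f, then multiply by Z^3.
  monomial -1·x^3·y^0 ↦ -1·X^3·Y^0·Z^0.
  monomial -1·x^2·y^1 ↦ -1·X^2·Y^1·Z^0.
  monomial -2·x^2·y^0 ↦ -2·X^2·Y^0·Z^1.
  monomial 3·x^1·y^2 ↦ 3·X^1·Y^2·Z^0.
  monomial 1·x^1·y^1 ↦ 1·X^1·Y^1·Z^1.
  monomial 1·x^1·y^0 ↦ 1·X^1·Y^0·Z^2.
  monomial -1·x^0·y^3 ↦ -1·X^0·Y^3·Z^0.
  monomial 1·x^0·y^2 ↦ 1·X^0·Y^2·Z^1.
  monomial 2·x^0·y^1 ↦ 2·X^0·Y^1·Z^2.
  monomial -2·x^0·y^0 ↦ -2·X^0·Y^0·Z^3.
Collecting: F(X, Y, Z) = -X**3 - X**2*Y - 2*X**2*Z + 3*X*Y**2 + X*Y*Z + X*Z**2 - Y**3 + Y**2*Z + 2*Y*Z**2 - 2*Z**3.


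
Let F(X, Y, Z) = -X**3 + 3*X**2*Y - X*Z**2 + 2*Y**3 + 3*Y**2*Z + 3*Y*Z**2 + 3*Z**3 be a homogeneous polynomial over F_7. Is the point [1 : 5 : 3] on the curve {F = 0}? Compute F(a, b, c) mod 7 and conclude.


F(1,5,3) ≡ 3 (mod 7); P is NOT on the curve.

Evaluate F(1, 5, 3) term-by-term (mod 7).
  -X**3 ↦ -1·1·1·1 = -1
  3*X**2*Y ↦ 3·1·5·1 = 15
  -X*Z**2 ↦ -1·1·1·9 = -9
  2*Y**3 ↦ 2·1·125·1 = 250
  3*Y**2*Z ↦ 3·1·25·3 = 225
  3*Y*Z**2 ↦ 3·1·5·9 = 135
  3*Z**3 ↦ 3·1·1·27 = 81
Sum: F(1, 5, 3) = (-1) + (15) + (-9) + (250) + (225) + (135) + (81) = 696.
Reducing mod 7: 696 ≡ 3 (mod 7).
Since F(a, b, c) ≡ 3 ≠ 0 (mod 7), P does NOT lie on the curve.


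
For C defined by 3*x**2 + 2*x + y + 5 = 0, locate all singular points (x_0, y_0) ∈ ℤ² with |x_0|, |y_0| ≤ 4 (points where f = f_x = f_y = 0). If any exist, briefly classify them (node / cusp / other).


No singular points in the scanned grid; C is smooth there.

Compute partial derivatives:
  f_x = 6*x + 2.
  f_y = 1.
f_y = 1 is a nonzero constant, so f_y never vanishes: no point (x, y) can satisfy f = f_x = f_y = 0. In particular no (x, y) ∈ {−4, ..., 4}² is singular; the curve is smooth.


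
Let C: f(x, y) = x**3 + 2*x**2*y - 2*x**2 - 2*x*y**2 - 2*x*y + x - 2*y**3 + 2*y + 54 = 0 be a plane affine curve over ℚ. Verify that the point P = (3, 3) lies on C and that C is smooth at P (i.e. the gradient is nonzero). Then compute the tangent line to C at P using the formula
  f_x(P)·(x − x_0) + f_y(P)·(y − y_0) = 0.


Tangent line at P: 28*x - 76*y + 144 = 0.

Step 1: f(3, 3) = 0, so P lies on C.
Step 2: partial derivatives
  f_x(x, y) = 3*x**2 + 4*x*y - 4*x - 2*y**2 - 2*y + 1, f_y(x, y) = 2*x**2 - 4*x*y - 2*x - 6*y**2 + 2.
  f_x(P) = 28, f_y(P) = -76 (gradient nonzero, so P is smooth).
Step 3: tangent line at P: 28·(x − 3) + -76·(y − 3) = 0.
Expanding: 28*x - 76*y + 144 = 0.


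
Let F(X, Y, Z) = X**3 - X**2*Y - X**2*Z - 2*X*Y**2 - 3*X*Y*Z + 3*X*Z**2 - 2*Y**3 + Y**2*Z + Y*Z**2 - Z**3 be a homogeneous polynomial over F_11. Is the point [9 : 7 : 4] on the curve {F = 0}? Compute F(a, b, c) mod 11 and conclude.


F(9,7,4) ≡ 5 (mod 11); P is NOT on the curve.

Evaluate F(9, 7, 4) term-by-term (mod 11).
  X**3 ↦ 1·729·1·1 = 729
  -X**2*Y ↦ -1·81·7·1 = -567
  -X**2*Z ↦ -1·81·1·4 = -324
  -2*X*Y**2 ↦ -2·9·49·1 = -882
  -3*X*Y*Z ↦ -3·9·7·4 = -756
  3*X*Z**2 ↦ 3·9·1·16 = 432
  -2*Y**3 ↦ -2·1·343·1 = -686
  Y**2*Z ↦ 1·1·49·4 = 196
  Y*Z**2 ↦ 1·1·7·16 = 112
  -Z**3 ↦ -1·1·1·64 = -64
Sum: F(9, 7, 4) = (729) + (-567) + (-324) + (-882) + (-756) + (432) + (-686) + (196) + (112) + (-64) = -1810.
Reducing mod 11: -1810 ≡ 5 (mod 11).
Since F(a, b, c) ≡ 5 ≠ 0 (mod 11), P does NOT lie on the curve.
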